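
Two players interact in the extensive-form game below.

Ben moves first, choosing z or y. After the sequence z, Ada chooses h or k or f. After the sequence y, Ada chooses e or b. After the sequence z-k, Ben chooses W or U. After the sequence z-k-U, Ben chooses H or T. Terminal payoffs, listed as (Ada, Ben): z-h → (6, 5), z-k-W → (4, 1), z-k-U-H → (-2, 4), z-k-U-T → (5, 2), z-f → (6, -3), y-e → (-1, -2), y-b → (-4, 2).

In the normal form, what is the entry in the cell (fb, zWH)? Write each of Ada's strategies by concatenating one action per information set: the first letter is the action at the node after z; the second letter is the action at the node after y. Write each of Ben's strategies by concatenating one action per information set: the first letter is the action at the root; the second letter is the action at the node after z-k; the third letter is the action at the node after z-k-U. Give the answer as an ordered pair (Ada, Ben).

Trace the play path from the root:
  Ben plays z
  Ada plays f at [z]
→ terminal payoff (6, -3).
(Ada's choice at the node after y is never reached on this path, so it doesn't affect the outcome.)

(6, -3)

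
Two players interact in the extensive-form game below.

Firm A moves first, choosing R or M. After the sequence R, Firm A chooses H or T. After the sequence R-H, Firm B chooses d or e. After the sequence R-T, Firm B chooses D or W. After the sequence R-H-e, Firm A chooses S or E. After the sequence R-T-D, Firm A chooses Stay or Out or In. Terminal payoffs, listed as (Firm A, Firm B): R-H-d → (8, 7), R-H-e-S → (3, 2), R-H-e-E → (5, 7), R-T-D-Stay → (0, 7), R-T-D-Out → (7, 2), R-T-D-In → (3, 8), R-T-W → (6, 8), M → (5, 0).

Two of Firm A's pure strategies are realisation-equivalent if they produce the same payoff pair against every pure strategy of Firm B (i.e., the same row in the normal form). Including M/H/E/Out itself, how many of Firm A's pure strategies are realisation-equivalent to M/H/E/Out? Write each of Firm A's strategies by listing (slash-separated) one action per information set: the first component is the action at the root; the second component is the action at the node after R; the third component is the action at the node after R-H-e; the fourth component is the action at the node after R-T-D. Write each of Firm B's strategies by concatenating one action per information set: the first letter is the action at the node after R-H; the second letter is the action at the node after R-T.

Row for M/H/E/Out (columns dD, dW, eD, eW): (5,0) (5,0) (5,0) (5,0).
Under M/H/E/Out, Firm A's choice at the node after R and at the node after R-H-e and at the node after R-T-D can never be reached regardless of what Firm B does, so varying those choices leaves every outcome unchanged.
Holding the reachable choices fixed and varying the unreachable ones freely already gives 2 × 2 × 3 = 12 equivalent strategies.
No other strategy reproduces this row, so those 12 are the full class: M/H/S/Stay, M/H/S/Out, M/H/S/In, M/H/E/Stay, M/H/E/Out, M/H/E/In, M/T/S/Stay, M/T/S/Out, M/T/S/In, M/T/E/Stay, M/T/E/Out, M/T/E/In.

12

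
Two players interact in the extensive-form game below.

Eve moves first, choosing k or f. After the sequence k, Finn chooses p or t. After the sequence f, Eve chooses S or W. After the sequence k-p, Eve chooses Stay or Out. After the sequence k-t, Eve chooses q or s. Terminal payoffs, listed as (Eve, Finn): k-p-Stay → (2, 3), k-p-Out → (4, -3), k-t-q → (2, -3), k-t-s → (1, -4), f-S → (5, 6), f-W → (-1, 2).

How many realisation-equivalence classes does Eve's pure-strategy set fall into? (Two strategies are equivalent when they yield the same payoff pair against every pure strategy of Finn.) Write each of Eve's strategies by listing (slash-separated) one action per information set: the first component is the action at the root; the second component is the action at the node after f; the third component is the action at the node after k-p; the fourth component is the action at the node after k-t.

Eve has 16 pure strategies: k/S/Stay/q, k/S/Stay/s, k/S/Out/q, k/S/Out/s, k/W/Stay/q, k/W/Stay/s, k/W/Out/q, k/W/Out/s, f/S/Stay/q, f/S/Stay/s, f/S/Out/q, f/S/Out/s, f/W/Stay/q, f/W/Stay/s, f/W/Out/q, f/W/Out/s. Columns: p, t.
{k/S/Stay/q, k/W/Stay/q} → row (2,3) (2,-3)
{k/S/Stay/s, k/W/Stay/s} → row (2,3) (1,-4)
{k/S/Out/q, k/W/Out/q} → row (4,-3) (2,-3)
{k/S/Out/s, k/W/Out/s} → row (4,-3) (1,-4)
{f/S/Stay/q, f/S/Stay/s, f/S/Out/q, f/S/Out/s} → row (5,6) (5,6)
{f/W/Stay/q, f/W/Stay/s, f/W/Out/q, f/W/Out/s} → row (-1,2) (-1,2)
That's 6 distinct rows out of 16 strategies.

6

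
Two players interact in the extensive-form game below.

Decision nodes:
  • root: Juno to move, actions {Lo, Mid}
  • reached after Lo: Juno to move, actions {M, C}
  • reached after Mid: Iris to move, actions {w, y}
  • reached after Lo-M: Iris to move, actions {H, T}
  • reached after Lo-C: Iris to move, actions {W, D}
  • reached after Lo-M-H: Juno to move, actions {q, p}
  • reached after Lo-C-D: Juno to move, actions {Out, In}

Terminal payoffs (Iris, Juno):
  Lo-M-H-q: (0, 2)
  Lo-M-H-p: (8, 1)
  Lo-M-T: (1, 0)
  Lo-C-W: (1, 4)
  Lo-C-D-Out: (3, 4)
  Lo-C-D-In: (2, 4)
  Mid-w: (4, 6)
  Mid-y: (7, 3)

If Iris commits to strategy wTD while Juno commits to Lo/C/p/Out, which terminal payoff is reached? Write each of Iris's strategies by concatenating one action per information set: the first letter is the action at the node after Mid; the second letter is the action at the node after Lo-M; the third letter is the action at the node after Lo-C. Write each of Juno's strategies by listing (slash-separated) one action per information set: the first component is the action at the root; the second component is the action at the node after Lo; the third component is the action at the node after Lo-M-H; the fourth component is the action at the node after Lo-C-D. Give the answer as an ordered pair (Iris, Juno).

(3, 4)

Trace the play path from the root:
  Juno plays Lo
  Juno plays C at [Lo]
  Iris plays D at [Lo-C]
  Juno plays Out at [Lo-C-D]
→ terminal payoff (3, 4).
(Iris's choice at the node after Mid is never reached on this path, so it doesn't affect the outcome.)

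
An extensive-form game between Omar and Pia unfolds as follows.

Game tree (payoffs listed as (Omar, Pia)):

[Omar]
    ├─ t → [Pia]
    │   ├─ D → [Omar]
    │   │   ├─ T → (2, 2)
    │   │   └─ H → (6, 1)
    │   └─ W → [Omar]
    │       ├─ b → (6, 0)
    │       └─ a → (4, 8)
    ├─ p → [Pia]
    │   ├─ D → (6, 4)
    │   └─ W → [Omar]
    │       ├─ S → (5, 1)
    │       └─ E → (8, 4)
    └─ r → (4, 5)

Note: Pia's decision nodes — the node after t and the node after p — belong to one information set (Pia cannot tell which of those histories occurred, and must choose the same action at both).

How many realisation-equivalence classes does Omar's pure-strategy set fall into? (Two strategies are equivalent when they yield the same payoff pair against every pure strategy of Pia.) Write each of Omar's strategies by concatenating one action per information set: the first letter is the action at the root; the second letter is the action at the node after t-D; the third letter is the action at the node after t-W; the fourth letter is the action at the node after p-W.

7

Omar has 24 pure strategies: tTbS, tTbE, tTaS, tTaE, tHbS, tHbE, tHaS, tHaE, pTbS, pTbE, pTaS, pTaE, pHbS, pHbE, pHaS, pHaE, rTbS, rTbE, rTaS, rTaE, rHbS, rHbE, rHaS, rHaE. Columns: D, W.
{tTbS, tTbE} → row (2,2) (6,0)
{tTaS, tTaE} → row (2,2) (4,8)
{tHbS, tHbE} → row (6,1) (6,0)
{tHaS, tHaE} → row (6,1) (4,8)
{pTbS, pTaS, pHbS, pHaS} → row (6,4) (5,1)
{pTbE, pTaE, pHbE, pHaE} → row (6,4) (8,4)
{rTbS, rTbE, rTaS, rTaE, rHbS, rHbE, rHaS, rHaE} → row (4,5) (4,5)
That's 7 distinct rows out of 24 strategies.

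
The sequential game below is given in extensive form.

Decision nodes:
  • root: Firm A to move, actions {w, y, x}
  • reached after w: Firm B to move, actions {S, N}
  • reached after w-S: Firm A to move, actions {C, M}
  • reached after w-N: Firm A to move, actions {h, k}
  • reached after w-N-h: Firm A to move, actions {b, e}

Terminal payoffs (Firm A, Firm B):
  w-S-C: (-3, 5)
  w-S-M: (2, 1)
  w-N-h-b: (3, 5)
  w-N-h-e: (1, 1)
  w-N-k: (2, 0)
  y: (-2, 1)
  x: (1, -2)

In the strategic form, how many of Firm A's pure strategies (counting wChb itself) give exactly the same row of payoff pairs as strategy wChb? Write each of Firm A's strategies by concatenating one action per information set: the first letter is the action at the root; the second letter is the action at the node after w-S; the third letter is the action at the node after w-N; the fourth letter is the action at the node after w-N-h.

1

Row for wChb (columns S, N): (-3,5) (3,5).
Every one of Firm A's information sets is on the play path for some reply by Firm B when Firm A follows wChb.
Changing the action at any of them therefore changes at least one column, so only wChb itself gives this row.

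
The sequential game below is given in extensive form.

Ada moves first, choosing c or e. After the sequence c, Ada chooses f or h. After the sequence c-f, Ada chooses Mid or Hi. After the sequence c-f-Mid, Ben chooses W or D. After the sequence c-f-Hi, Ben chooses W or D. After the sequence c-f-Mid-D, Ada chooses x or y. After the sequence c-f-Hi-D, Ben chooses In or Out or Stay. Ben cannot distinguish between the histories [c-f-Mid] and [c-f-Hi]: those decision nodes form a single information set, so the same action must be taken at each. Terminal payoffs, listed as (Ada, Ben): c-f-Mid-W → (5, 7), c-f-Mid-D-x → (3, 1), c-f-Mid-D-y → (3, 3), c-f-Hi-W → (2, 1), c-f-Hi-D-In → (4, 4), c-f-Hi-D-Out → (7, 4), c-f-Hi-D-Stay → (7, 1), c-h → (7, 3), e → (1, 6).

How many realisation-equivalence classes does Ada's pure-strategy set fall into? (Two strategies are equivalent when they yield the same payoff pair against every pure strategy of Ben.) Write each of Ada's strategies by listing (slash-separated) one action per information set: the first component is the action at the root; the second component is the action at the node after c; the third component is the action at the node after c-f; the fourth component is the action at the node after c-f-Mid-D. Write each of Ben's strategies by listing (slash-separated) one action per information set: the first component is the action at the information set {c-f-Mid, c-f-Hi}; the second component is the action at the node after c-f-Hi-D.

Ada has 16 pure strategies: c/f/Mid/x, c/f/Mid/y, c/f/Hi/x, c/f/Hi/y, c/h/Mid/x, c/h/Mid/y, c/h/Hi/x, c/h/Hi/y, e/f/Mid/x, e/f/Mid/y, e/f/Hi/x, e/f/Hi/y, e/h/Mid/x, e/h/Mid/y, e/h/Hi/x, e/h/Hi/y. Columns: W/In, W/Out, W/Stay, D/In, D/Out, D/Stay.
{c/f/Mid/x} → row (5,7) (5,7) (5,7) (3,1) (3,1) (3,1)
{c/f/Mid/y} → row (5,7) (5,7) (5,7) (3,3) (3,3) (3,3)
{c/f/Hi/x, c/f/Hi/y} → row (2,1) (2,1) (2,1) (4,4) (7,4) (7,1)
{c/h/Mid/x, c/h/Mid/y, c/h/Hi/x, c/h/Hi/y} → row (7,3) (7,3) (7,3) (7,3) (7,3) (7,3)
{e/f/Mid/x, e/f/Mid/y, e/f/Hi/x, e/f/Hi/y, e/h/Mid/x, e/h/Mid/y, e/h/Hi/x, e/h/Hi/y} → row (1,6) (1,6) (1,6) (1,6) (1,6) (1,6)
That's 5 distinct rows out of 16 strategies.

5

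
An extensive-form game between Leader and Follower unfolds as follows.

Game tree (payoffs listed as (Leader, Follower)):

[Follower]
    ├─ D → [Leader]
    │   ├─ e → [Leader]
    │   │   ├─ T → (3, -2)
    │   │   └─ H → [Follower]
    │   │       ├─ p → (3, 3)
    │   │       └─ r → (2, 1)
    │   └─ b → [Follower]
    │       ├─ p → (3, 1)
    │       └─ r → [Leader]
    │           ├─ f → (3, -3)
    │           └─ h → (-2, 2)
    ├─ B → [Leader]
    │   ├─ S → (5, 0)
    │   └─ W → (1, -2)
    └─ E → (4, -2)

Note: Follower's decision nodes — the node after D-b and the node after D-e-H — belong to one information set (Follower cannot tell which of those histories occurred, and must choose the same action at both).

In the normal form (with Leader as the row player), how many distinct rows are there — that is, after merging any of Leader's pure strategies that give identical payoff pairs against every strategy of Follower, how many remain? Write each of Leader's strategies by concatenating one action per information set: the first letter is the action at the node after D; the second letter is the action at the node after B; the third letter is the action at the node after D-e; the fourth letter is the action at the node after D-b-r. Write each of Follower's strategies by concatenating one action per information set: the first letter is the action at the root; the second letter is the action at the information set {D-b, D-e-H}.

Leader has 16 pure strategies: eSTf, eSTh, eSHf, eSHh, eWTf, eWTh, eWHf, eWHh, bSTf, bSTh, bSHf, bSHh, bWTf, bWTh, bWHf, bWHh. Columns: Dp, Dr, Bp, Br, Ep, Er.
{eSTf, eSTh} → row (3,-2) (3,-2) (5,0) (5,0) (4,-2) (4,-2)
{eSHf, eSHh} → row (3,3) (2,1) (5,0) (5,0) (4,-2) (4,-2)
{eWTf, eWTh} → row (3,-2) (3,-2) (1,-2) (1,-2) (4,-2) (4,-2)
{eWHf, eWHh} → row (3,3) (2,1) (1,-2) (1,-2) (4,-2) (4,-2)
{bSTf, bSHf} → row (3,1) (3,-3) (5,0) (5,0) (4,-2) (4,-2)
{bSTh, bSHh} → row (3,1) (-2,2) (5,0) (5,0) (4,-2) (4,-2)
{bWTf, bWHf} → row (3,1) (3,-3) (1,-2) (1,-2) (4,-2) (4,-2)
{bWTh, bWHh} → row (3,1) (-2,2) (1,-2) (1,-2) (4,-2) (4,-2)
That's 8 distinct rows out of 16 strategies.

8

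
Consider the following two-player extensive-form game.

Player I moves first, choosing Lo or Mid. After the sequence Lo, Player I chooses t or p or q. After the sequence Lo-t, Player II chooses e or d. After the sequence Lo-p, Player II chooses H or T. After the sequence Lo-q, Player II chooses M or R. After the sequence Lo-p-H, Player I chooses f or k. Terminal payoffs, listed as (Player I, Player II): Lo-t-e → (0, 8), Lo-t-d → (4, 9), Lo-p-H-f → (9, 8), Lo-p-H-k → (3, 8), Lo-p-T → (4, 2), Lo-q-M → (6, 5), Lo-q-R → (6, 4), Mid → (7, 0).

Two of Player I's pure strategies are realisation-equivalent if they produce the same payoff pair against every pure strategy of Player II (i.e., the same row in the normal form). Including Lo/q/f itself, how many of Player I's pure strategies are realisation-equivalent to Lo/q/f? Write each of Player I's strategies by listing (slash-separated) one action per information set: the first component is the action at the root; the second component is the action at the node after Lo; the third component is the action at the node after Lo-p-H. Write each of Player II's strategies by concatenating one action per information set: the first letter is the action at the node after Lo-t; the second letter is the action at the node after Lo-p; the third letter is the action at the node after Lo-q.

Row for Lo/q/f (columns eHM, eHR, eTM, eTR, dHM, dHR, dTM, dTR): (6,5) (6,4) (6,5) (6,4) (6,5) (6,4) (6,5) (6,4).
Under Lo/q/f, Player I's choice at the node after Lo-p-H can never be reached regardless of what Player II does, so varying those choices leaves every outcome unchanged.
Holding the reachable choices fixed and varying the unreachable one freely already gives 2 equivalent strategies.
No other strategy reproduces this row, so those 2 are the full class: Lo/q/f, Lo/q/k.

2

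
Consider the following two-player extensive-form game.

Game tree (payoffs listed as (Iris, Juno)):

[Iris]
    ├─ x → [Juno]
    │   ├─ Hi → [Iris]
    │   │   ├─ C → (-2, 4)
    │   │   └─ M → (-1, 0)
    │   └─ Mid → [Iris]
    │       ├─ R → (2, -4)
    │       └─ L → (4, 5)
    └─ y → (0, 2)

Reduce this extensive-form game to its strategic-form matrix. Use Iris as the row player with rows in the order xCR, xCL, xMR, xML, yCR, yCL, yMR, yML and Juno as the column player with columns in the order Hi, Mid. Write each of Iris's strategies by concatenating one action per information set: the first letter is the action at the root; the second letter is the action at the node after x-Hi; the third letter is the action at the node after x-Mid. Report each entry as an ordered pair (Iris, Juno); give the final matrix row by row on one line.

Row xCR: Hi→(-2,4), Mid→(2,-4)
Row xCL: Hi→(-2,4), Mid→(4,5)
Row xMR: Hi→(-1,0), Mid→(2,-4)
Row xML: Hi→(-1,0), Mid→(4,5)
Row yCR: Hi→(0,2), Mid→(0,2)
Row yCL: Hi→(0,2), Mid→(0,2)
Row yMR: Hi→(0,2), Mid→(0,2)
Row yML: Hi→(0,2), Mid→(0,2)

xCR: (-2,4) (2,-4) | xCL: (-2,4) (4,5) | xMR: (-1,0) (2,-4) | xML: (-1,0) (4,5) | yCR: (0,2) (0,2) | yCL: (0,2) (0,2) | yMR: (0,2) (0,2) | yML: (0,2) (0,2)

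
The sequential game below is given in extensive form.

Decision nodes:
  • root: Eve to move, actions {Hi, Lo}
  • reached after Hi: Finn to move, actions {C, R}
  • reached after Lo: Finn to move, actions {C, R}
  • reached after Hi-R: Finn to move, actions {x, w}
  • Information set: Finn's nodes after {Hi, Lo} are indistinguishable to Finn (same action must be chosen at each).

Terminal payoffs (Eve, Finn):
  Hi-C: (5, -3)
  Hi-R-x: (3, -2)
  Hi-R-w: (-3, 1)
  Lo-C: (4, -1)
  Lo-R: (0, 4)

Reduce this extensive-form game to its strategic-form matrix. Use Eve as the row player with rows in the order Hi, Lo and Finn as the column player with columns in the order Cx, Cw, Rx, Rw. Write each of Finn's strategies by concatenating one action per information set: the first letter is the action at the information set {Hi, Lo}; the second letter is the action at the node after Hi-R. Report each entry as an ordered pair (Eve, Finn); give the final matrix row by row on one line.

Row Hi: Cx→(5,-3), Cw→(5,-3), Rx→(3,-2), Rw→(-3,1)
Row Lo: Cx→(4,-1), Cw→(4,-1), Rx→(0,4), Rw→(0,4)

Hi: (5,-3) (5,-3) (3,-2) (-3,1) | Lo: (4,-1) (4,-1) (0,4) (0,4)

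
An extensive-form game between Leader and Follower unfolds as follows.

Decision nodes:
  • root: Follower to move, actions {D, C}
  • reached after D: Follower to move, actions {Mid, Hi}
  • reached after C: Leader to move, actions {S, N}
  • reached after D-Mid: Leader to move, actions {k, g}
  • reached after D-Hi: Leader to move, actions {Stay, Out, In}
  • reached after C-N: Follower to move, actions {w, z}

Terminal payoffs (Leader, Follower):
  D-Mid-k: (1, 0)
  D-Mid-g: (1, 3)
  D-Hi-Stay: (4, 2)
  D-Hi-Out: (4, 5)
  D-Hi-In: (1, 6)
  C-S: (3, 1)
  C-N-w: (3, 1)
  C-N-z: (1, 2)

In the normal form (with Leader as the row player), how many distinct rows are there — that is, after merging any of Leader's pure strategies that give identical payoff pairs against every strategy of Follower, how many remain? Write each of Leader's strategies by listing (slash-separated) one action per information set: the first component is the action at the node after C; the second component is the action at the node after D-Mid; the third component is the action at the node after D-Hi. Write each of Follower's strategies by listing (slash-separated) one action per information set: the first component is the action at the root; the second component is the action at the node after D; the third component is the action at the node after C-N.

Leader has 12 pure strategies: S/k/Stay, S/k/Out, S/k/In, S/g/Stay, S/g/Out, S/g/In, N/k/Stay, N/k/Out, N/k/In, N/g/Stay, N/g/Out, N/g/In. Columns: D/Mid/w, D/Mid/z, D/Hi/w, D/Hi/z, C/Mid/w, C/Mid/z, C/Hi/w, C/Hi/z.
{S/k/Stay} → row (1,0) (1,0) (4,2) (4,2) (3,1) (3,1) (3,1) (3,1)
{S/k/Out} → row (1,0) (1,0) (4,5) (4,5) (3,1) (3,1) (3,1) (3,1)
{S/k/In} → row (1,0) (1,0) (1,6) (1,6) (3,1) (3,1) (3,1) (3,1)
{S/g/Stay} → row (1,3) (1,3) (4,2) (4,2) (3,1) (3,1) (3,1) (3,1)
{S/g/Out} → row (1,3) (1,3) (4,5) (4,5) (3,1) (3,1) (3,1) (3,1)
{S/g/In} → row (1,3) (1,3) (1,6) (1,6) (3,1) (3,1) (3,1) (3,1)
{N/k/Stay} → row (1,0) (1,0) (4,2) (4,2) (3,1) (1,2) (3,1) (1,2)
{N/k/Out} → row (1,0) (1,0) (4,5) (4,5) (3,1) (1,2) (3,1) (1,2)
{N/k/In} → row (1,0) (1,0) (1,6) (1,6) (3,1) (1,2) (3,1) (1,2)
{N/g/Stay} → row (1,3) (1,3) (4,2) (4,2) (3,1) (1,2) (3,1) (1,2)
{N/g/Out} → row (1,3) (1,3) (4,5) (4,5) (3,1) (1,2) (3,1) (1,2)
{N/g/In} → row (1,3) (1,3) (1,6) (1,6) (3,1) (1,2) (3,1) (1,2)
That's 12 distinct rows out of 12 strategies.

12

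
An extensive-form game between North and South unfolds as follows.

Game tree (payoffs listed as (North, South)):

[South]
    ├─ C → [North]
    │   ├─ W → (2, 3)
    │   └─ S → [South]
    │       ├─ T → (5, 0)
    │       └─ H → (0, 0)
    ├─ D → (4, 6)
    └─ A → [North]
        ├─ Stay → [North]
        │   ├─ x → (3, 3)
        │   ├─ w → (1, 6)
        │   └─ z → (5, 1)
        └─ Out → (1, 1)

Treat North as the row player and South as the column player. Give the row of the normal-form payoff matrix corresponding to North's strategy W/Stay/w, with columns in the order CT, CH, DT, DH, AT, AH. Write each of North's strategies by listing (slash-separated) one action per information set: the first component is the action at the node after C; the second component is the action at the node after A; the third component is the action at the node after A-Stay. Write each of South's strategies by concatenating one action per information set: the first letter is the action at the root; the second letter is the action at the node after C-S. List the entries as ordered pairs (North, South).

vs CT: South plays C → North plays W at [C] → (2, 3)
vs CH: South plays C → North plays W at [C] → (2, 3)
vs DT: South plays D → (4, 6)
vs DH: South plays D → (4, 6)
vs AT: South plays A → North plays Stay at [A] → North plays w at [A-Stay] → (1, 6)
vs AH: South plays A → North plays Stay at [A] → North plays w at [A-Stay] → (1, 6)

(2,3) (2,3) (4,6) (4,6) (1,6) (1,6)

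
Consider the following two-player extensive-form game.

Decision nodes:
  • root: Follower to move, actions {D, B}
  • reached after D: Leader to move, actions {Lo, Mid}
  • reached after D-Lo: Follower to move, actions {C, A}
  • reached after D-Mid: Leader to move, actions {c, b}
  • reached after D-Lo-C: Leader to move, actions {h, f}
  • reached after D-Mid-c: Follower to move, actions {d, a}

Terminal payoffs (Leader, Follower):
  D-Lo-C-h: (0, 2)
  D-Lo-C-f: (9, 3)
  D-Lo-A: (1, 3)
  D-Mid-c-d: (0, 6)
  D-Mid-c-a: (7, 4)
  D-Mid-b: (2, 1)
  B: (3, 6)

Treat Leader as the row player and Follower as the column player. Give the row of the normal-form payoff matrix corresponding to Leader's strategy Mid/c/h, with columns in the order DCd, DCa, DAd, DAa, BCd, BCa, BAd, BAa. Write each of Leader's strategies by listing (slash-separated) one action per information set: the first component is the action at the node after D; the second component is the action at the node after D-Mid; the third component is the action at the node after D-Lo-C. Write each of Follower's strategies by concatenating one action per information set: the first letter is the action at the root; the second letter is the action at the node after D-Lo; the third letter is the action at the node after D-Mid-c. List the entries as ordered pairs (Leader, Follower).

(0,6) (7,4) (0,6) (7,4) (3,6) (3,6) (3,6) (3,6)

vs DCd: Follower plays D → Leader plays Mid at [D] → Leader plays c at [D-Mid] → Follower plays d at [D-Mid-c] → (0, 6)
vs DCa: Follower plays D → Leader plays Mid at [D] → Leader plays c at [D-Mid] → Follower plays a at [D-Mid-c] → (7, 4)
vs DAd: Follower plays D → Leader plays Mid at [D] → Leader plays c at [D-Mid] → Follower plays d at [D-Mid-c] → (0, 6)
vs DAa: Follower plays D → Leader plays Mid at [D] → Leader plays c at [D-Mid] → Follower plays a at [D-Mid-c] → (7, 4)
vs BCd: Follower plays B → (3, 6)
vs BCa: Follower plays B → (3, 6)
vs BAd: Follower plays B → (3, 6)
vs BAa: Follower plays B → (3, 6)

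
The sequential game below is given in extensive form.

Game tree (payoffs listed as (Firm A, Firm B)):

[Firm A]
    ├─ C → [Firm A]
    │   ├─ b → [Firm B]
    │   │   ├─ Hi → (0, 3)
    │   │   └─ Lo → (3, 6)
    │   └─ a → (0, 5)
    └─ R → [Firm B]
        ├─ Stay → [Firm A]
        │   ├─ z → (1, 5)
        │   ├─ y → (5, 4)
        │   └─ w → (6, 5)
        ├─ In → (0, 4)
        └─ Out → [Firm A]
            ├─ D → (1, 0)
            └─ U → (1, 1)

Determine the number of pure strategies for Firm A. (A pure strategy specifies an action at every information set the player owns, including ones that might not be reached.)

24

Firm A owns the root with actions {C, R} — two choices.
Firm A owns the node after C with actions {b, a} — two choices.
Firm A owns the node after R-Stay with actions {z, y, w} — three choices.
Firm A owns the node after R-Out with actions {D, U} — two choices.
A pure strategy fixes one action at each information set independently, so the count is the product 2 × 2 × 3 × 2 = 24.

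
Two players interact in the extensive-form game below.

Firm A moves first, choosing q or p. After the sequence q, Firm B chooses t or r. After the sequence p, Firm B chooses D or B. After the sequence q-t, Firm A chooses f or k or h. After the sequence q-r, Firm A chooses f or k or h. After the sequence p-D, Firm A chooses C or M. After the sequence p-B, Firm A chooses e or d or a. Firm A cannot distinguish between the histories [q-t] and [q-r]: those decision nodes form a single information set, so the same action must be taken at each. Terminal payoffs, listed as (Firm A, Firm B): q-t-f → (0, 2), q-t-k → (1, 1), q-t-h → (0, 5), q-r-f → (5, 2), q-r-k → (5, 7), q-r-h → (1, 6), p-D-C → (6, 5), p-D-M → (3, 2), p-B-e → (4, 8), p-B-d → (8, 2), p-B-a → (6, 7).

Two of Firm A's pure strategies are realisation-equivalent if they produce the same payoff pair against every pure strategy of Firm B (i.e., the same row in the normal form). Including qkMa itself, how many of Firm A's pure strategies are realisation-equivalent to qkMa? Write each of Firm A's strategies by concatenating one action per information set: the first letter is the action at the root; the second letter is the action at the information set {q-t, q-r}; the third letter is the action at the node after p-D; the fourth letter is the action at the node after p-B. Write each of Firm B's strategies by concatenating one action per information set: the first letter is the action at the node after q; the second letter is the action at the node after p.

6

Row for qkMa (columns tD, tB, rD, rB): (1,1) (1,1) (5,7) (5,7).
Under qkMa, Firm A's choice at the node after p-D and at the node after p-B can never be reached regardless of what Firm B does, so varying those choices leaves every outcome unchanged.
Holding the reachable choices fixed and varying the unreachable ones freely already gives 2 × 3 = 6 equivalent strategies.
No other strategy reproduces this row, so those 6 are the full class: qkCe, qkCd, qkCa, qkMe, qkMd, qkMa.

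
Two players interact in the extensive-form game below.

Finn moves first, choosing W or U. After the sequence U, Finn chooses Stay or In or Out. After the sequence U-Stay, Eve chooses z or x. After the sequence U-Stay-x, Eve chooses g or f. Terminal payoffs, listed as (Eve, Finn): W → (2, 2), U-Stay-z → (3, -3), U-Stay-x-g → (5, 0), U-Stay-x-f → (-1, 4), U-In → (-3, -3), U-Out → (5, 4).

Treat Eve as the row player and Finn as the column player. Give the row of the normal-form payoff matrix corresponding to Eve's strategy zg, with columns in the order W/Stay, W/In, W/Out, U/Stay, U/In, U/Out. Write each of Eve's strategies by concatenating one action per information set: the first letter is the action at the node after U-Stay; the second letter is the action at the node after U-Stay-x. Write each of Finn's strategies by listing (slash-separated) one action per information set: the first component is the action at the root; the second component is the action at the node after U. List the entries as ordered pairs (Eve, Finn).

(2,2) (2,2) (2,2) (3,-3) (-3,-3) (5,4)

vs W/Stay: Finn plays W → (2, 2)
vs W/In: Finn plays W → (2, 2)
vs W/Out: Finn plays W → (2, 2)
vs U/Stay: Finn plays U → Finn plays Stay at [U] → Eve plays z at [U-Stay] → (3, -3)
vs U/In: Finn plays U → Finn plays In at [U] → (-3, -3)
vs U/Out: Finn plays U → Finn plays Out at [U] → (5, 4)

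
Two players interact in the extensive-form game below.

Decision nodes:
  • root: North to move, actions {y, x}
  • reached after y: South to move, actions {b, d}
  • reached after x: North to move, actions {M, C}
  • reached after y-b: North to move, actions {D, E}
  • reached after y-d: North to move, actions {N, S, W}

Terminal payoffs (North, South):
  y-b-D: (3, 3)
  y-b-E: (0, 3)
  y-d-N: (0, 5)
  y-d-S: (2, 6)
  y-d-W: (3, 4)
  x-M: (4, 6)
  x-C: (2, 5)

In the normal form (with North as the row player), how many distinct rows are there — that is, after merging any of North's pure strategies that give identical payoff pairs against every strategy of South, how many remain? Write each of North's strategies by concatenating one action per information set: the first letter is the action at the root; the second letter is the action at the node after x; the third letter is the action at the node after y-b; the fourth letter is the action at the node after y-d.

North has 24 pure strategies: yMDN, yMDS, yMDW, yMEN, yMES, yMEW, yCDN, yCDS, yCDW, yCEN, yCES, yCEW, xMDN, xMDS, xMDW, xMEN, xMES, xMEW, xCDN, xCDS, xCDW, xCEN, xCES, xCEW. Columns: b, d.
{yMDN, yCDN} → row (3,3) (0,5)
{yMDS, yCDS} → row (3,3) (2,6)
{yMDW, yCDW} → row (3,3) (3,4)
{yMEN, yCEN} → row (0,3) (0,5)
{yMES, yCES} → row (0,3) (2,6)
{yMEW, yCEW} → row (0,3) (3,4)
{xMDN, xMDS, xMDW, xMEN, xMES, xMEW} → row (4,6) (4,6)
{xCDN, xCDS, xCDW, xCEN, xCES, xCEW} → row (2,5) (2,5)
That's 8 distinct rows out of 24 strategies.

8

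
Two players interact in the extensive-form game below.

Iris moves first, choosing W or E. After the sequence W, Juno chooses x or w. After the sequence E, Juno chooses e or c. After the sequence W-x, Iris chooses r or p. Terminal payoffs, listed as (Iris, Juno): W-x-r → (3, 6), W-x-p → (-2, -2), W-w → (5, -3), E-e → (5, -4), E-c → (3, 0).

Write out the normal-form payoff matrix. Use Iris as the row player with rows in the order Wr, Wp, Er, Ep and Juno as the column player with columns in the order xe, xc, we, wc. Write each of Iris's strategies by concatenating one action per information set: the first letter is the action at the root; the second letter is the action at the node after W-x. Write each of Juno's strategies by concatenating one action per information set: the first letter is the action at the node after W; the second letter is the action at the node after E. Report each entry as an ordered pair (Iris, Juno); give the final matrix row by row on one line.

Row Wr: xe→(3,6), xc→(3,6), we→(5,-3), wc→(5,-3)
Row Wp: xe→(-2,-2), xc→(-2,-2), we→(5,-3), wc→(5,-3)
Row Er: xe→(5,-4), xc→(3,0), we→(5,-4), wc→(3,0)
Row Ep: xe→(5,-4), xc→(3,0), we→(5,-4), wc→(3,0)

Wr: (3,6) (3,6) (5,-3) (5,-3) | Wp: (-2,-2) (-2,-2) (5,-3) (5,-3) | Er: (5,-4) (3,0) (5,-4) (3,0) | Ep: (5,-4) (3,0) (5,-4) (3,0)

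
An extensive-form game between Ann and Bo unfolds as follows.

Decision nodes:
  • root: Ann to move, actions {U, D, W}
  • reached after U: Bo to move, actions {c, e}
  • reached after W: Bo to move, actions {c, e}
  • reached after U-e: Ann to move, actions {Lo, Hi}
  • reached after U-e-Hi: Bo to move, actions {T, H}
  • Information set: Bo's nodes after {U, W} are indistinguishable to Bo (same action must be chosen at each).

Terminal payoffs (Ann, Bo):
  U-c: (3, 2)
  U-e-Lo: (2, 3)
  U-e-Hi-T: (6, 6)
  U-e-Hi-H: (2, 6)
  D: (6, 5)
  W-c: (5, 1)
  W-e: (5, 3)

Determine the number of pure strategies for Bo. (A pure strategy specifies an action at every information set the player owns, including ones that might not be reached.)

4

Bo owns the information set {U, W} with actions {c, e} — two choices.
Bo owns the node after U-e-Hi with actions {T, H} — two choices.
A pure strategy fixes one action at each information set independently, so the count is the product 2 × 2 = 4.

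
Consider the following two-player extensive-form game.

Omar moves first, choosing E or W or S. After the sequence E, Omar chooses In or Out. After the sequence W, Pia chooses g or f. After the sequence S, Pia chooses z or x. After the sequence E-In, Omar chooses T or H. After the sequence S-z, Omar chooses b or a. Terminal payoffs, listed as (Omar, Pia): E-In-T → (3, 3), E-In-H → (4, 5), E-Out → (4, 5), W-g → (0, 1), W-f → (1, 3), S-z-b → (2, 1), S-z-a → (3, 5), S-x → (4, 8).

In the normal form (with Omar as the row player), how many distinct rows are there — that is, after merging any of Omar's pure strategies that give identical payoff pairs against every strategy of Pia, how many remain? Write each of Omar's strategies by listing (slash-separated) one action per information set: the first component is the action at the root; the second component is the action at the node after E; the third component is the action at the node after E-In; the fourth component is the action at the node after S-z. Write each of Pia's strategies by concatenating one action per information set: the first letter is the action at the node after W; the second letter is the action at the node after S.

5

Omar has 24 pure strategies: E/In/T/b, E/In/T/a, E/In/H/b, E/In/H/a, E/Out/T/b, E/Out/T/a, E/Out/H/b, E/Out/H/a, W/In/T/b, W/In/T/a, W/In/H/b, W/In/H/a, W/Out/T/b, W/Out/T/a, W/Out/H/b, W/Out/H/a, S/In/T/b, S/In/T/a, S/In/H/b, S/In/H/a, S/Out/T/b, S/Out/T/a, S/Out/H/b, S/Out/H/a. Columns: gz, gx, fz, fx.
{E/In/T/b, E/In/T/a} → row (3,3) (3,3) (3,3) (3,3)
{E/In/H/b, E/In/H/a, E/Out/T/b, E/Out/T/a, E/Out/H/b, E/Out/H/a} → row (4,5) (4,5) (4,5) (4,5)
{W/In/T/b, W/In/T/a, W/In/H/b, W/In/H/a, W/Out/T/b, W/Out/T/a, W/Out/H/b, W/Out/H/a} → row (0,1) (0,1) (1,3) (1,3)
{S/In/T/b, S/In/H/b, S/Out/T/b, S/Out/H/b} → row (2,1) (4,8) (2,1) (4,8)
{S/In/T/a, S/In/H/a, S/Out/T/a, S/Out/H/a} → row (3,5) (4,8) (3,5) (4,8)
That's 5 distinct rows out of 24 strategies.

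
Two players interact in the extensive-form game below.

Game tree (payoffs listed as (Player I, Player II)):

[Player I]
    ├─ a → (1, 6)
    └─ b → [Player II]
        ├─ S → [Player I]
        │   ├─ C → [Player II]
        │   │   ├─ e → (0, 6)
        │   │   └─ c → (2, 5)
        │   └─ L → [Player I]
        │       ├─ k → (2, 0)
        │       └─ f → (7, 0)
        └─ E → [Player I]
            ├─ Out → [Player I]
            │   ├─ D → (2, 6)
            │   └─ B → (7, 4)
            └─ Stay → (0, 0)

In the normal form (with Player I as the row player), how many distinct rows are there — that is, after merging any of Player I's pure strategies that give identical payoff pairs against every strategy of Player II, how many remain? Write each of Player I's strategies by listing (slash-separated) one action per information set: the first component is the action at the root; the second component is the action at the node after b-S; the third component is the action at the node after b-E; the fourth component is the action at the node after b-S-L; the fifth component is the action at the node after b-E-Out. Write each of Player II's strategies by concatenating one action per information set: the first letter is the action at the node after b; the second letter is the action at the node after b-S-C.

10

Player I has 32 pure strategies: a/C/Out/k/D, a/C/Out/k/B, a/C/Out/f/D, a/C/Out/f/B, a/C/Stay/k/D, a/C/Stay/k/B, a/C/Stay/f/D, a/C/Stay/f/B, a/L/Out/k/D, a/L/Out/k/B, a/L/Out/f/D, a/L/Out/f/B, a/L/Stay/k/D, a/L/Stay/k/B, a/L/Stay/f/D, a/L/Stay/f/B, b/C/Out/k/D, b/C/Out/k/B, b/C/Out/f/D, b/C/Out/f/B, b/C/Stay/k/D, b/C/Stay/k/B, b/C/Stay/f/D, b/C/Stay/f/B, b/L/Out/k/D, b/L/Out/k/B, b/L/Out/f/D, b/L/Out/f/B, b/L/Stay/k/D, b/L/Stay/k/B, b/L/Stay/f/D, b/L/Stay/f/B. Columns: Se, Sc, Ee, Ec.
{a/C/Out/k/D, a/C/Out/k/B, a/C/Out/f/D, a/C/Out/f/B, a/C/Stay/k/D, a/C/Stay/k/B, a/C/Stay/f/D, a/C/Stay/f/B, a/L/Out/k/D, a/L/Out/k/B, a/L/Out/f/D, a/L/Out/f/B, a/L/Stay/k/D, a/L/Stay/k/B, a/L/Stay/f/D, a/L/Stay/f/B} → row (1,6) (1,6) (1,6) (1,6)
{b/C/Out/k/D, b/C/Out/f/D} → row (0,6) (2,5) (2,6) (2,6)
{b/C/Out/k/B, b/C/Out/f/B} → row (0,6) (2,5) (7,4) (7,4)
{b/C/Stay/k/D, b/C/Stay/k/B, b/C/Stay/f/D, b/C/Stay/f/B} → row (0,6) (2,5) (0,0) (0,0)
{b/L/Out/k/D} → row (2,0) (2,0) (2,6) (2,6)
{b/L/Out/k/B} → row (2,0) (2,0) (7,4) (7,4)
{b/L/Out/f/D} → row (7,0) (7,0) (2,6) (2,6)
{b/L/Out/f/B} → row (7,0) (7,0) (7,4) (7,4)
{b/L/Stay/k/D, b/L/Stay/k/B} → row (2,0) (2,0) (0,0) (0,0)
{b/L/Stay/f/D, b/L/Stay/f/B} → row (7,0) (7,0) (0,0) (0,0)
That's 10 distinct rows out of 32 strategies.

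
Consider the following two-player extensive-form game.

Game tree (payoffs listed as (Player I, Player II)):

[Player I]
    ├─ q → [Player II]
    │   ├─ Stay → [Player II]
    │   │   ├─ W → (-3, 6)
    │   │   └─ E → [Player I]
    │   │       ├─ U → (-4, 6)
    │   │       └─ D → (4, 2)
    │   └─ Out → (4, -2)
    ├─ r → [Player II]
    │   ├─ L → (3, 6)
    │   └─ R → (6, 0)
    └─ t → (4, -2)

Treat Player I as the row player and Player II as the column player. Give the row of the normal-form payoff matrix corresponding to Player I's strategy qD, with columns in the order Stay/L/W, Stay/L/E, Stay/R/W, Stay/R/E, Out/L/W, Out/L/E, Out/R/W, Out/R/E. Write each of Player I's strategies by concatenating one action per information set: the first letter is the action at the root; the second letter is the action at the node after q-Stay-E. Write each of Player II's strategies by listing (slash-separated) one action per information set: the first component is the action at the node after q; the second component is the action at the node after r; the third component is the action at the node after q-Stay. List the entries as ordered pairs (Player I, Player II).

(-3,6) (4,2) (-3,6) (4,2) (4,-2) (4,-2) (4,-2) (4,-2)

vs Stay/L/W: Player I plays q → Player II plays Stay at [q] → Player II plays W at [q-Stay] → (-3, 6)
vs Stay/L/E: Player I plays q → Player II plays Stay at [q] → Player II plays E at [q-Stay] → Player I plays D at [q-Stay-E] → (4, 2)
vs Stay/R/W: Player I plays q → Player II plays Stay at [q] → Player II plays W at [q-Stay] → (-3, 6)
vs Stay/R/E: Player I plays q → Player II plays Stay at [q] → Player II plays E at [q-Stay] → Player I plays D at [q-Stay-E] → (4, 2)
vs Out/L/W: Player I plays q → Player II plays Out at [q] → (4, -2)
vs Out/L/E: Player I plays q → Player II plays Out at [q] → (4, -2)
vs Out/R/W: Player I plays q → Player II plays Out at [q] → (4, -2)
vs Out/R/E: Player I plays q → Player II plays Out at [q] → (4, -2)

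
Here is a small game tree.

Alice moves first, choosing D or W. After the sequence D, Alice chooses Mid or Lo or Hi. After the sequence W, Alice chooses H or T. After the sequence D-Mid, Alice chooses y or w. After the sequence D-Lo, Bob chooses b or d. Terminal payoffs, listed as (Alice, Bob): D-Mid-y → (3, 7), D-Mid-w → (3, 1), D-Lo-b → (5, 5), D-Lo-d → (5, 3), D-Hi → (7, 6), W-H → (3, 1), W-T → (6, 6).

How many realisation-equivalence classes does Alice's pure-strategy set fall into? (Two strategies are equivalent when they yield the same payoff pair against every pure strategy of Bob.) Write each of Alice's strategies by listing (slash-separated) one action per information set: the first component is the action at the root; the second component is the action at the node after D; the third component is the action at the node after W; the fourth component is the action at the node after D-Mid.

Alice has 24 pure strategies: D/Mid/H/y, D/Mid/H/w, D/Mid/T/y, D/Mid/T/w, D/Lo/H/y, D/Lo/H/w, D/Lo/T/y, D/Lo/T/w, D/Hi/H/y, D/Hi/H/w, D/Hi/T/y, D/Hi/T/w, W/Mid/H/y, W/Mid/H/w, W/Mid/T/y, W/Mid/T/w, W/Lo/H/y, W/Lo/H/w, W/Lo/T/y, W/Lo/T/w, W/Hi/H/y, W/Hi/H/w, W/Hi/T/y, W/Hi/T/w. Columns: b, d.
{D/Mid/H/y, D/Mid/T/y} → row (3,7) (3,7)
{D/Mid/H/w, D/Mid/T/w, W/Mid/H/y, W/Mid/H/w, W/Lo/H/y, W/Lo/H/w, W/Hi/H/y, W/Hi/H/w} → row (3,1) (3,1)
{D/Lo/H/y, D/Lo/H/w, D/Lo/T/y, D/Lo/T/w} → row (5,5) (5,3)
{D/Hi/H/y, D/Hi/H/w, D/Hi/T/y, D/Hi/T/w} → row (7,6) (7,6)
{W/Mid/T/y, W/Mid/T/w, W/Lo/T/y, W/Lo/T/w, W/Hi/T/y, W/Hi/T/w} → row (6,6) (6,6)
That's 5 distinct rows out of 24 strategies.

5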